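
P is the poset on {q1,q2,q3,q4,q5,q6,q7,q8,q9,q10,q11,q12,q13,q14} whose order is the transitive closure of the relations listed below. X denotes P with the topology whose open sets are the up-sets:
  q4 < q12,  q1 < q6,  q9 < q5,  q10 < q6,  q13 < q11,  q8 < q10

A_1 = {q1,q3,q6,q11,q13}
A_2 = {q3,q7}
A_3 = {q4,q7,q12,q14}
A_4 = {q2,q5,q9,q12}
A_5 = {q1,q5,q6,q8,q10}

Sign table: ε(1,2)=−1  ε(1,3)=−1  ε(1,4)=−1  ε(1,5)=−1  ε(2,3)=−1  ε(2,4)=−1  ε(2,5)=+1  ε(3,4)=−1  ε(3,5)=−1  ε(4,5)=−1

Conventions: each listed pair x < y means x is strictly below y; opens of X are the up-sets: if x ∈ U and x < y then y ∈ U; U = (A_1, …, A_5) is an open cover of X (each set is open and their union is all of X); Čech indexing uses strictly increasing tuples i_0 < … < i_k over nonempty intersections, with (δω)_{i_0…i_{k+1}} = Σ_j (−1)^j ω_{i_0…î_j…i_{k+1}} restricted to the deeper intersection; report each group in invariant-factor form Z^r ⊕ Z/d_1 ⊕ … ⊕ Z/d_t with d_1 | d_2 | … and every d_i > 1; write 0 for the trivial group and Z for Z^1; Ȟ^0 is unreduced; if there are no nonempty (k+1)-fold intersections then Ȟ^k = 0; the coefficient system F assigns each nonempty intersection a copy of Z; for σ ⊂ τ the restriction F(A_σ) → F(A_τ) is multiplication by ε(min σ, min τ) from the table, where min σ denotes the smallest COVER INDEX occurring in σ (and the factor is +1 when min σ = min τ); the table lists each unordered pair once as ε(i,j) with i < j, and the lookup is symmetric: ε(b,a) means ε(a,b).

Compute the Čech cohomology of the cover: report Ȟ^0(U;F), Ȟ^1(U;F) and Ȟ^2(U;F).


Ȟ^0(U;F) ≅ 0,  Ȟ^1(U;F) ≅ Z/2,  Ȟ^2(U;F) ≅ 0

nerve simplices:
  A12={q3} A15={q1,q6} A23={q7} A34={q12} A45={q5}
C dims 5,5; δ0: rk 5, SNF 1^4·2
degree 0: 5−5−0 = 0 → Ȟ^0 ≅ 0
degree 1: 5−0−5 = 0 plus torsion [2] → Ȟ^1 ≅ Z/2
degree 2: 0−0−0 = 0 → Ȟ^2 ≅ 0


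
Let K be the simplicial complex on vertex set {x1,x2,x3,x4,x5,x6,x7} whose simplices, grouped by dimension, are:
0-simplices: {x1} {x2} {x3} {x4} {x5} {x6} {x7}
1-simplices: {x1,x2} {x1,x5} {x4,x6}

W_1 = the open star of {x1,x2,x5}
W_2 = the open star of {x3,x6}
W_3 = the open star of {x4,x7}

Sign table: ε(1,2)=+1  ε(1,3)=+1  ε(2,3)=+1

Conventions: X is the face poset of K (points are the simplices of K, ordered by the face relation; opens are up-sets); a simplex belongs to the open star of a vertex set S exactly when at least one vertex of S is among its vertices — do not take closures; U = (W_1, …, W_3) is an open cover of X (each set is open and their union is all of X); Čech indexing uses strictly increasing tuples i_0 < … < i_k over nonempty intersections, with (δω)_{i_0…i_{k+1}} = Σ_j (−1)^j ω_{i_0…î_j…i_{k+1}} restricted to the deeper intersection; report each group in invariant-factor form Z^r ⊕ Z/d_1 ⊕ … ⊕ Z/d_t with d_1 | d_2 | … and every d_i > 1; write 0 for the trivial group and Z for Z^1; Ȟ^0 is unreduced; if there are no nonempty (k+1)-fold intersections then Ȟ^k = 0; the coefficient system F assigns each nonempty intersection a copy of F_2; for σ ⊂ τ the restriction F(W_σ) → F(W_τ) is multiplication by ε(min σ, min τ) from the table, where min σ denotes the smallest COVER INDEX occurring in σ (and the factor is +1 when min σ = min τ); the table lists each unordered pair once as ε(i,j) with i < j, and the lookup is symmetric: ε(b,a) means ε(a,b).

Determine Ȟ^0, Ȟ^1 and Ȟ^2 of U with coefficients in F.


Ȟ^0(U;F) ≅ Z/2 ⊕ Z/2,  Ȟ^1(U;F) ≅ 0,  Ȟ^2(U;F) ≅ 0

nonempty intersections:
  W1={{x1},{x2},{x5},{x1,x2},{x1,x5}} W2={{x3},{x6},{x4,x6}} W3={{x4},{x7},{x4,x6}}
  W23={{x4,x6}}
C dims 3,1; δ0: rk_F2 1
Ȟ^0: (3−1)−0=2 ⇒ Z/2 ⊕ Z/2
Ȟ^1: (1−0)−1=0 ⇒ 0
Ȟ^2: (0−0)−0=0 ⇒ 0


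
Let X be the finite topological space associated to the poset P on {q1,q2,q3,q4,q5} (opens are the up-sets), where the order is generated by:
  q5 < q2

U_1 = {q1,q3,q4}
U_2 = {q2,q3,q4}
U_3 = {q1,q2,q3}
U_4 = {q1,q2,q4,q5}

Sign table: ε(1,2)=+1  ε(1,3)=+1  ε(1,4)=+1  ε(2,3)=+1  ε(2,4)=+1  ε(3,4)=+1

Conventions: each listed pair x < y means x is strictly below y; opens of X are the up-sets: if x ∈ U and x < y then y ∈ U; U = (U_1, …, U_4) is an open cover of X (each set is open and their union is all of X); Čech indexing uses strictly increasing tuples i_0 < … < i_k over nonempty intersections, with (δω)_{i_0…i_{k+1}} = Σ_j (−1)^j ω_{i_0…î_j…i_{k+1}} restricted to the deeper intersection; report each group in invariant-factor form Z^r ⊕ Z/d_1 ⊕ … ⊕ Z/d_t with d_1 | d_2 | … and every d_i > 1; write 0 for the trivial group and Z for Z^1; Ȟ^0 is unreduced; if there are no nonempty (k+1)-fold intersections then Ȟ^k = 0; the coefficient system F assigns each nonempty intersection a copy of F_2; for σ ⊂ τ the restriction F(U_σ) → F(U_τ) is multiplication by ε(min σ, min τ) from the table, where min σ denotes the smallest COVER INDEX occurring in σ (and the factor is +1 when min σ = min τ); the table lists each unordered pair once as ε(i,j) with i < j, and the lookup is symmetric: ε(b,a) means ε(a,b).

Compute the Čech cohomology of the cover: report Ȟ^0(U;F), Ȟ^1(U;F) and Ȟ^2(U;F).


nonempty intersections:
  U12={q3,q4} U13={q1,q3} U14={q1,q4} U23={q2,q3} U24={q2,q4} U34={q1,q2}
  U123={q3} U124={q4} U134={q1} U234={q2}
C dims 4,6,4; δ0: rk_F2 3; δ1: rk_F2 3
Ȟ^0: (4−3)−0=1 ⇒ Z/2
Ȟ^1: (6−3)−3=0 ⇒ 0
Ȟ^2: (4−0)−3=1 ⇒ Z/2

Ȟ^0 ≅ Z/2, Ȟ^1 ≅ 0, Ȟ^2 ≅ Z/2


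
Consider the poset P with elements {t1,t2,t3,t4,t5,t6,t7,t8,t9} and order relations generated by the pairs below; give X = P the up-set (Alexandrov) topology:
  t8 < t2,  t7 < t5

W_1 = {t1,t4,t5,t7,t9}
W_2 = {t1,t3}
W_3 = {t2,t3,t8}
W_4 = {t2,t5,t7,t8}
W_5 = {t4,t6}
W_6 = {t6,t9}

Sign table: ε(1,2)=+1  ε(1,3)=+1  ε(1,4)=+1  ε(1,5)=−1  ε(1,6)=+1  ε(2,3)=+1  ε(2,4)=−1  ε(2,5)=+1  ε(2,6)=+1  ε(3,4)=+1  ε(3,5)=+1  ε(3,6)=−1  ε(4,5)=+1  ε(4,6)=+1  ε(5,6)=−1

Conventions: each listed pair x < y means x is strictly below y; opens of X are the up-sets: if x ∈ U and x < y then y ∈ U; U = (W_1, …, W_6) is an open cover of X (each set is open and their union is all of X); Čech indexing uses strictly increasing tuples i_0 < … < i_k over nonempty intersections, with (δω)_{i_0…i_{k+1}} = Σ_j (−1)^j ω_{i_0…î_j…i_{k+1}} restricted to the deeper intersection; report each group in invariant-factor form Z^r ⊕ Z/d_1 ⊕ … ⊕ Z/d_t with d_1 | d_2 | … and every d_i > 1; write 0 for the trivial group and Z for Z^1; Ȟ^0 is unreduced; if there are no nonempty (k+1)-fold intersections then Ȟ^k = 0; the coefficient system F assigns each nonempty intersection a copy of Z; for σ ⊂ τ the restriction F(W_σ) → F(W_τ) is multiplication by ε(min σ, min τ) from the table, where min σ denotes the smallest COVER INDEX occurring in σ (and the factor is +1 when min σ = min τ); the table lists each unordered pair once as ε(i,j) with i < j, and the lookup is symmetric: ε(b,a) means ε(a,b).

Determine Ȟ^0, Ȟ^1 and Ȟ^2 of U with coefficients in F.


intersection data:
  W12={t1} W14={t5,t7} W15={t4} W16={t9} W23={t3} W34={t2,t8} W56={t6}
C dims 6,7; δ0: rk 5, SNF 1^5
Ȟ^0 = (6 − 5) − 0 = 1, so Ȟ^0 ≅ Z
Ȟ^1 = (7 − 0) − 5 = 2, so Ȟ^1 ≅ Z^2
Ȟ^2 = (0 − 0) − 0 = 0, so Ȟ^2 ≅ 0

Ȟ^0 = Z; Ȟ^1 = Z^2; Ȟ^2 = 0


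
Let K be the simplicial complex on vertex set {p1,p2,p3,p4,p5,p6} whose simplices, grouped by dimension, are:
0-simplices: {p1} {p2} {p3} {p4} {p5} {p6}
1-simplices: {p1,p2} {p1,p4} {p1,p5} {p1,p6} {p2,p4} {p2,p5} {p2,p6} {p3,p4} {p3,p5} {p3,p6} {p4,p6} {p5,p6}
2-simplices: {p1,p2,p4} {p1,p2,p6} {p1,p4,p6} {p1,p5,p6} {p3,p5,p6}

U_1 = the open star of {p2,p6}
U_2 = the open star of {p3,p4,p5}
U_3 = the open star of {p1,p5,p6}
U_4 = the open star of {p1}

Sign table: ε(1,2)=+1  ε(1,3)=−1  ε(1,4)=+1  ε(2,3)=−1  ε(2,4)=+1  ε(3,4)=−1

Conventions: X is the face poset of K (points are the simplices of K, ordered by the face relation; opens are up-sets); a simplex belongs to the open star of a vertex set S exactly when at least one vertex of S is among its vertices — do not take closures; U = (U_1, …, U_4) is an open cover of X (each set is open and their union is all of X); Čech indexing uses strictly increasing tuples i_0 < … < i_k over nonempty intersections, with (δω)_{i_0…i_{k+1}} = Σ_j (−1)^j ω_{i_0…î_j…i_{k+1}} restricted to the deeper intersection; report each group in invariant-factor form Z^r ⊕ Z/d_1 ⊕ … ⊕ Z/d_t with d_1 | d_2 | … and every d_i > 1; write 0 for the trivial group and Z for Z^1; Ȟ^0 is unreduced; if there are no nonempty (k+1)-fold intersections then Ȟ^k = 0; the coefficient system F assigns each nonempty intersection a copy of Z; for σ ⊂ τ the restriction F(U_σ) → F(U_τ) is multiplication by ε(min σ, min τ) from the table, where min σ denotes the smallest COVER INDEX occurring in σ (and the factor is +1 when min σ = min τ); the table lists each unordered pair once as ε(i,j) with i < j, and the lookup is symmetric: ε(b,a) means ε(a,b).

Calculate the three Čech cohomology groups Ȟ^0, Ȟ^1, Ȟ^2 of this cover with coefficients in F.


Ȟ^0 ≅ Z, Ȟ^1 ≅ 0, Ȟ^2 ≅ 0

nerve simplices:
  U1={{p2},{p6},{p1,p2},{p1,p6},{p2,p4},{p2,p5},{p2,p6},{p3,p6},{p4,p6},{p5,p6},{p1,p2,p4},{p1,p2,p6},{p1,p4,p6},{p1,p5,p6},{p3,p5,p6}} U2={{p3},{p4},{p5},{p1,p4},{p1,p5},{p2,p4},{p2,p5},{p3,p4},{p3,p5},{p3,p6},{p4,p6},{p5,p6},{p1,p2,p4},{p1,p4,p6},{p1,p5,p6},{p3,p5,p6}} U3={{p1},{p5},{p6},{p1,p2},{p1,p4},{p1,p5},{p1,p6},{p2,p5},{p2,p6},{p3,p5},{p3,p6},{p4,p6},{p5,p6},{p1,p2,p4},{p1,p2,p6},{p1,p4,p6},{p1,p5,p6},{p3,p5,p6}} U4={{p1},{p1,p2},{p1,p4},{p1,p5},{p1,p6},{p1,p2,p4},{p1,p2,p6},{p1,p4,p6},{p1,p5,p6}}
  U12={{p2,p4},{p2,p5},{p3,p6},{p4,p6},{p5,p6},{p1,p2,p4},{p1,p4,p6},{p1,p5,p6},{p3,p5,p6}} U13={{p6},{p1,p2},{p1,p6},{p2,p5},{p2,p6},{p3,p6},{p4,p6},{p5,p6},{p1,p2,p4},{p1,p2,p6},{p1,p4,p6},{p1,p5,p6},{p3,p5,p6}} U14={{p1,p2},{p1,p6},{p1,p2,p4},{p1,p2,p6},{p1,p4,p6},{p1,p5,p6}} U23={{p5},{p1,p4},{p1,p5},{p2,p5},{p3,p5},{p3,p6},{p4,p6},{p5,p6},{p1,p2,p4},{p1,p4,p6},{p1,p5,p6},{p3,p5,p6}} U24={{p1,p4},{p1,p5},{p1,p2,p4},{p1,p4,p6},{p1,p5,p6}} U34={{p1},{p1,p2},{p1,p4},{p1,p5},{p1,p6},{p1,p2,p4},{p1,p2,p6},{p1,p4,p6},{p1,p5,p6}}
  U123={{p2,p5},{p3,p6},{p4,p6},{p5,p6},{p1,p2,p4},{p1,p4,p6},{p1,p5,p6},{p3,p5,p6}} U124={{p1,p2,p4},{p1,p4,p6},{p1,p5,p6}} U134={{p1,p2},{p1,p6},{p1,p2,p4},{p1,p2,p6},{p1,p4,p6},{p1,p5,p6}} U234={{p1,p4},{p1,p5},{p1,p2,p4},{p1,p4,p6},{p1,p5,p6}}
  U1234={{p1,p2,p4},{p1,p4,p6},{p1,p5,p6}}
C dims 4,6,4,1; δ0: rk 3, SNF 1^3; δ1: rk 3, SNF 1^3; δ2: rk 1, SNF 1^1
degree 0: 4−3−0 = 1 → Ȟ^0 ≅ Z
degree 1: 6−3−3 = 0 → Ȟ^1 ≅ 0
degree 2: 4−1−3 = 0 → Ȟ^2 ≅ 0


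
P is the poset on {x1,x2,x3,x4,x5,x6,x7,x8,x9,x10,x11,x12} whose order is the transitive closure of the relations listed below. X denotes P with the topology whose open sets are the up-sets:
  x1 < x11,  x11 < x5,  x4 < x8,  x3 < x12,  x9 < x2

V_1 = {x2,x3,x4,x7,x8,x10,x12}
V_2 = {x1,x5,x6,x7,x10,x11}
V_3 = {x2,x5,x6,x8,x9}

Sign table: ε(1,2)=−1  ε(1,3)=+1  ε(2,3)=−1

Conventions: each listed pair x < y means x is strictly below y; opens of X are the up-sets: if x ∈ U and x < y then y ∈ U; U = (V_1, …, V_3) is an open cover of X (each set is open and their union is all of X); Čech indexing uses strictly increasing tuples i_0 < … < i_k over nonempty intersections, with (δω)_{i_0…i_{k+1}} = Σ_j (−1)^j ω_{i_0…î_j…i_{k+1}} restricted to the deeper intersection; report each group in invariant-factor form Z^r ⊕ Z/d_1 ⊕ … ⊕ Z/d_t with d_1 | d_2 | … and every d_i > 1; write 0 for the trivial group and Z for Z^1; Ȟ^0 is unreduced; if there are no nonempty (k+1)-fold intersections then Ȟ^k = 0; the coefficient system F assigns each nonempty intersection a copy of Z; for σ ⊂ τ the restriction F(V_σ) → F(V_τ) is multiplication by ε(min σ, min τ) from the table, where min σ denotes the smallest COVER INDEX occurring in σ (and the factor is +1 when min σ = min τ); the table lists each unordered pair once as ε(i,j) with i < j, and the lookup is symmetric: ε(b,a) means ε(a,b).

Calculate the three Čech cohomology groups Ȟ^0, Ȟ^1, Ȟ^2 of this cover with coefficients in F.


Ȟ^0 = Z, Ȟ^1 = Z, Ȟ^2 = 0

nerve simplices:
  V12={x7,x10} V13={x2,x8} V23={x5,x6}
C dims 3,3; δ0: rk 2, SNF 1^2
degree 0: 3−2−0 = 1 → Ȟ^0 ≅ Z
degree 1: 3−0−2 = 1 → Ȟ^1 ≅ Z
degree 2: 0−0−0 = 0 → Ȟ^2 ≅ 0


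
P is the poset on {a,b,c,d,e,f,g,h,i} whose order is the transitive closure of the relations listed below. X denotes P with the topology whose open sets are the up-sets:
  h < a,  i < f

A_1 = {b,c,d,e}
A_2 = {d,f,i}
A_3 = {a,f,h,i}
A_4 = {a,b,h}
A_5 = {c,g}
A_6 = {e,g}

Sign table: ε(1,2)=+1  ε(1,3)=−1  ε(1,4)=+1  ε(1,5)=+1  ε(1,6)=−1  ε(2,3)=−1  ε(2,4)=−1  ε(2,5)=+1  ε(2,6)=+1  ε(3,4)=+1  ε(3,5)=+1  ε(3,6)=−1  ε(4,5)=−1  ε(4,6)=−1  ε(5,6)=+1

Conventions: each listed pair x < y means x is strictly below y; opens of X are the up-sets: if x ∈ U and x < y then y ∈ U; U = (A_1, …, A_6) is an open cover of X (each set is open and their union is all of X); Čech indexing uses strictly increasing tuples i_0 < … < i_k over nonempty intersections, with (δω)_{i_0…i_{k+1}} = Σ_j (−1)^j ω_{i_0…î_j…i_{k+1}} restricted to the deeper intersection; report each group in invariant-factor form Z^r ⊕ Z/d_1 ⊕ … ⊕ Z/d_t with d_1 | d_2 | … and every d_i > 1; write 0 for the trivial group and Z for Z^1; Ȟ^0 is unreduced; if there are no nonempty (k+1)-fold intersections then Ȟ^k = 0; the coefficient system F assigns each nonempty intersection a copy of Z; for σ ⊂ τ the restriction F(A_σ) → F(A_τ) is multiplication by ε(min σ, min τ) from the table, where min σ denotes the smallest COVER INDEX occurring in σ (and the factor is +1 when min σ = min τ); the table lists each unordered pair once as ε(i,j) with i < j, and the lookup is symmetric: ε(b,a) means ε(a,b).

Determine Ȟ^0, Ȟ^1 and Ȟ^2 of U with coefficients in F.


Ȟ^0 = 0, Ȟ^1 = Z ⊕ Z/2, Ȟ^2 = 0

nerve of the cover:
  A12={d} A14={b} A15={c} A16={e} A23={f,i} A34={a,h} A56={g}
C dims 6,7; δ0: rk 6, SNF 1^5·2
Ȟ^0 = (6 − 6) − 0 = 0, so Ȟ^0 ≅ 0
Ȟ^1 = (7 − 0) − 6 = 1 plus torsion [2], so Ȟ^1 ≅ Z ⊕ Z/2
Ȟ^2 = (0 − 0) − 0 = 0, so Ȟ^2 ≅ 0


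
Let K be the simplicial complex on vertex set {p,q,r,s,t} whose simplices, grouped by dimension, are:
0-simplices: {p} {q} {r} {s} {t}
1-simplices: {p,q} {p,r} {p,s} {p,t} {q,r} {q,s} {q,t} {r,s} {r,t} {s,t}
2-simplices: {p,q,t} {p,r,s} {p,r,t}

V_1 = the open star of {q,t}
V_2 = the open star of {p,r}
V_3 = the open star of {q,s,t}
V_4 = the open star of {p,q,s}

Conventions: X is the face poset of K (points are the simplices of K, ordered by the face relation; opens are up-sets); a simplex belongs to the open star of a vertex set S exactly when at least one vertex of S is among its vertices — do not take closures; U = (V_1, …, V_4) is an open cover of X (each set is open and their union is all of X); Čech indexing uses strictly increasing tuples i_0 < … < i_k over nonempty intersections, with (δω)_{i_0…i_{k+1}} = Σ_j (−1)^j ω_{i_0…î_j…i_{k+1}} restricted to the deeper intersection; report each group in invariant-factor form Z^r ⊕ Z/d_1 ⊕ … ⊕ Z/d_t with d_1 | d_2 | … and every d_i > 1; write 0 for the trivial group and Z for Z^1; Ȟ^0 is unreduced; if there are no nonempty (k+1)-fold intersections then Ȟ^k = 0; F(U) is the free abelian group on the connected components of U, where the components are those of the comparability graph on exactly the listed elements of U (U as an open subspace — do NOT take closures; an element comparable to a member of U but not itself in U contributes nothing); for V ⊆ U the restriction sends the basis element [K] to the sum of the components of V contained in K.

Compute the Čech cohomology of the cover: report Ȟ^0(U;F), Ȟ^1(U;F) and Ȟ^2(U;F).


Ȟ^0 = Z, Ȟ^1 = Z and Ȟ^2 = 0

nerve of the cover:
  V1={{q},{t},{p,q},{p,t},{q,r},{q,s},{q,t},{r,t},{s,t},{p,q,t},{p,r,t}} V2={{p},{r},{p,q},{p,r},{p,s},{p,t},{q,r},{r,s},{r,t},{p,q,t},{p,r,s},{p,r,t}} V3={{q},{s},{t},{p,q},{p,s},{p,t},{q,r},{q,s},{q,t},{r,s},{r,t},{s,t},{p,q,t},{p,r,s},{p,r,t}} V4={{p},{q},{s},{p,q},{p,r},{p,s},{p,t},{q,r},{q,s},{q,t},{r,s},{s,t},{p,q,t},{p,r,s},{p,r,t}}
  V12={{p,q},{p,t},{q,r},{r,t},{p,q,t},{p,r,t}} V13={{q},{t},{p,q},{p,t},{q,r},{q,s},{q,t},{r,t},{s,t},{p,q,t},{p,r,t}} V14={{q},{p,q},{p,t},{q,r},{q,s},{q,t},{s,t},{p,q,t},{p,r,t}} V23={{p,q},{p,s},{p,t},{q,r},{r,s},{r,t},{p,q,t},{p,r,s},{p,r,t}} V24={{p},{p,q},{p,r},{p,s},{p,t},{q,r},{r,s},{p,q,t},{p,r,s},{p,r,t}} V34={{q},{s},{p,q},{p,s},{p,t},{q,r},{q,s},{q,t},{r,s},{s,t},{p,q,t},{p,r,s},{p,r,t}}
  V123={{p,q},{p,t},{q,r},{r,t},{p,q,t},{p,r,t}} V124={{p,q},{p,t},{q,r},{p,q,t},{p,r,t}} V134={{q},{p,q},{p,t},{q,r},{q,s},{q,t},{s,t},{p,q,t},{p,r,t}} V234={{p,q},{p,s},{p,t},{q,r},{r,s},{p,q,t},{p,r,s},{p,r,t}}
  V1234={{p,q},{p,t},{q,r},{p,q,t},{p,r,t}}
components per intersection:
  V1: {{q},{t},{p,q},{p,t},{q,r},{q,s},{q,t},{r,t},{s,t},{p,q,t},{p,r,t}}
  V2: {{p},{r},{p,q},{p,r},{p,s},{p,t},{q,r},{r,s},{r,t},{p,q,t},{p,r,s},{p,r,t}}
  V3: {{q},{s},{t},{p,q},{p,s},{p,t},{q,r},{q,s},{q,t},{r,s},{r,t},{s,t},{p,q,t},{p,r,s},{p,r,t}}
  V4: {{p},{q},{s},{p,q},{p,r},{p,s},{p,t},{q,r},{q,s},{q,t},{r,s},{s,t},{p,q,t},{p,r,s},{p,r,t}}
  V12: {{p,q},{p,t},{r,t},{p,q,t},{p,r,t}} {{q,r}}
  V13: {{q},{t},{p,q},{p,t},{q,r},{q,s},{q,t},{r,t},{s,t},{p,q,t},{p,r,t}}
  V14: {{q},{p,q},{p,t},{q,r},{q,s},{q,t},{p,q,t},{p,r,t}} {{s,t}}
  V23: {{p,q},{p,t},{r,t},{p,q,t},{p,r,t}} {{p,s},{r,s},{p,r,s}} {{q,r}}
  V24: {{p},{p,q},{p,r},{p,s},{p,t},{r,s},{p,q,t},{p,r,s},{p,r,t}} {{q,r}}
  V34: {{q},{s},{p,q},{p,s},{p,t},{q,r},{q,s},{q,t},{r,s},{s,t},{p,q,t},{p,r,s},{p,r,t}}
  V123: {{p,q},{p,t},{r,t},{p,q,t},{p,r,t}} {{q,r}}
  V124: {{p,q},{p,t},{p,q,t},{p,r,t}} {{q,r}}
  V134: {{q},{p,q},{p,t},{q,r},{q,s},{q,t},{p,q,t},{p,r,t}} {{s,t}}
  V234: {{p,q},{p,t},{p,q,t},{p,r,t}} {{p,s},{r,s},{p,r,s}} {{q,r}}
  V1234: {{p,q},{p,t},{p,q,t},{p,r,t}} {{q,r}}
C dims 4,11,9,2; δ0: rk 3, SNF 1^3; δ1: rk 7, SNF 1^7; δ2: rk 2, SNF 1^2
Ȟ^0 = (4 − 3) − 0 = 1, so Ȟ^0 ≅ Z
Ȟ^1 = (11 − 7) − 3 = 1, so Ȟ^1 ≅ Z
Ȟ^2 = (9 − 2) − 7 = 0, so Ȟ^2 ≅ 0


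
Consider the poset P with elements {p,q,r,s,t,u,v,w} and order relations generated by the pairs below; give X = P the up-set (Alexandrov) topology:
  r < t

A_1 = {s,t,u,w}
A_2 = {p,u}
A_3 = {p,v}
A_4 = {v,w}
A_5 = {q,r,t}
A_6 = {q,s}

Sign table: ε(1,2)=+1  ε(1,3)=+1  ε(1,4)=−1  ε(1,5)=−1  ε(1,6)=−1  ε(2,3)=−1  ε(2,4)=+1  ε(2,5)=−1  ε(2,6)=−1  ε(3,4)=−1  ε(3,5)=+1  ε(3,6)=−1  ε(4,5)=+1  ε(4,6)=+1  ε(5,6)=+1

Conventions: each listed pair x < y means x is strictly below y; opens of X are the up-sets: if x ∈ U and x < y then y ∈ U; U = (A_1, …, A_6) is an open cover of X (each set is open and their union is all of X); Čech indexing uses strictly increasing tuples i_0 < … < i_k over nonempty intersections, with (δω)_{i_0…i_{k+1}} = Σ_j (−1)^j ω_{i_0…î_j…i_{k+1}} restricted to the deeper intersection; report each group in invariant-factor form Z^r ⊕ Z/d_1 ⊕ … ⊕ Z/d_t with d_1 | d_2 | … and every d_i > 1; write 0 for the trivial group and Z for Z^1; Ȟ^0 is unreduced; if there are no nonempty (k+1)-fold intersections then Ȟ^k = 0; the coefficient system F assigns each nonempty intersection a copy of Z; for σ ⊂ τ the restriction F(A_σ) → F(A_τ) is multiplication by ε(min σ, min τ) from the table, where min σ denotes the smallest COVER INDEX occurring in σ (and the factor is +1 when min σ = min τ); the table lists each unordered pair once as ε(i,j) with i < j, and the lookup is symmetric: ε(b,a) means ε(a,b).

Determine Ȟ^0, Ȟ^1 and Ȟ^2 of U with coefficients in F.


cover nerve:
  A12={u} A14={w} A15={t} A16={s} A23={p} A34={v} A56={q}
C dims 6,7; δ0: rk 6, SNF 1^5·2
Ȟ^0: (6−6)−0=0 ⇒ 0
Ȟ^1: (7−0)−6=1 plus torsion [2] ⇒ Z ⊕ Z/2
Ȟ^2: (0−0)−0=0 ⇒ 0

Ȟ^0 = 0,  Ȟ^1 = Z ⊕ Z/2,  Ȟ^2 = 0


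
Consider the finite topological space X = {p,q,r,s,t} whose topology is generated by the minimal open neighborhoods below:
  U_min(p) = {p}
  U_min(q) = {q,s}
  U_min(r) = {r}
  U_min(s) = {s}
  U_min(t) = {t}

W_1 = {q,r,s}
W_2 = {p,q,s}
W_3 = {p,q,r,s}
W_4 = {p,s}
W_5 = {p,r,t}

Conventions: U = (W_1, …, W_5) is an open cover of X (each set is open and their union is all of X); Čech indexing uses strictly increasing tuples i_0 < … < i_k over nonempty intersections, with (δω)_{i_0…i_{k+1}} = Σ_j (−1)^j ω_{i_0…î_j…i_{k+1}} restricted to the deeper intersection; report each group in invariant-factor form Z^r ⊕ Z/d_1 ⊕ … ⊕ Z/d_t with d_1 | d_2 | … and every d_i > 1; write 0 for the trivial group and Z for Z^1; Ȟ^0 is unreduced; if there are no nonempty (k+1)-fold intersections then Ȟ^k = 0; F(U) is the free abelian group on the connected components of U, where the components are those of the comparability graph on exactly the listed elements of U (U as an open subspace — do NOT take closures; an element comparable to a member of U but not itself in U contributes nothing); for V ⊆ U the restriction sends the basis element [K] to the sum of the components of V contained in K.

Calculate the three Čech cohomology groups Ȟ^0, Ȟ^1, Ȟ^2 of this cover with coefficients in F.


nonempty intersections:
  W12={q,s} W13={q,r,s} W14={s} W15={r} W23={p,q,s} W24={p,s} W25={p} W34={p,s} W35={p,r} W45={p}
  W123={q,s} W124={s} W134={s} W135={r} W234={p,s} W235={p} W245={p} W345={p}
  W1234={s} W2345={p}
components per intersection:
  W1: {q,s} {r}
  W2: {p} {q,s}
  W3: {p} {q,s} {r}
  W4: {p} {s}
  W5: {p} {r} {t}
  W12: {q,s}
  W13: {q,s} {r}
  W14: {s}
  W15: {r}
  W23: {p} {q,s}
  W24: {p} {s}
  W25: {p}
  W34: {p} {s}
  W35: {p} {r}
  W45: {p}
  W123: {q,s}
  W124: {s}
  W134: {s}
  W135: {r}
  W234: {p} {s}
  W235: {p}
  W245: {p}
  W345: {p}
  W1234: {s}
  W2345: {p}
C dims 12,15,9,2; δ0: rk 8, SNF 1^8; δ1: rk 7, SNF 1^7; δ2: rk 2, SNF 1^2
Ȟ^0: (12−8)−0=4 ⇒ Z^4
Ȟ^1: (15−7)−8=0 ⇒ 0
Ȟ^2: (9−2)−7=0 ⇒ 0

Ȟ^0(U;F) ≅ Z^4; Ȟ^1(U;F) ≅ 0; Ȟ^2(U;F) ≅ 0


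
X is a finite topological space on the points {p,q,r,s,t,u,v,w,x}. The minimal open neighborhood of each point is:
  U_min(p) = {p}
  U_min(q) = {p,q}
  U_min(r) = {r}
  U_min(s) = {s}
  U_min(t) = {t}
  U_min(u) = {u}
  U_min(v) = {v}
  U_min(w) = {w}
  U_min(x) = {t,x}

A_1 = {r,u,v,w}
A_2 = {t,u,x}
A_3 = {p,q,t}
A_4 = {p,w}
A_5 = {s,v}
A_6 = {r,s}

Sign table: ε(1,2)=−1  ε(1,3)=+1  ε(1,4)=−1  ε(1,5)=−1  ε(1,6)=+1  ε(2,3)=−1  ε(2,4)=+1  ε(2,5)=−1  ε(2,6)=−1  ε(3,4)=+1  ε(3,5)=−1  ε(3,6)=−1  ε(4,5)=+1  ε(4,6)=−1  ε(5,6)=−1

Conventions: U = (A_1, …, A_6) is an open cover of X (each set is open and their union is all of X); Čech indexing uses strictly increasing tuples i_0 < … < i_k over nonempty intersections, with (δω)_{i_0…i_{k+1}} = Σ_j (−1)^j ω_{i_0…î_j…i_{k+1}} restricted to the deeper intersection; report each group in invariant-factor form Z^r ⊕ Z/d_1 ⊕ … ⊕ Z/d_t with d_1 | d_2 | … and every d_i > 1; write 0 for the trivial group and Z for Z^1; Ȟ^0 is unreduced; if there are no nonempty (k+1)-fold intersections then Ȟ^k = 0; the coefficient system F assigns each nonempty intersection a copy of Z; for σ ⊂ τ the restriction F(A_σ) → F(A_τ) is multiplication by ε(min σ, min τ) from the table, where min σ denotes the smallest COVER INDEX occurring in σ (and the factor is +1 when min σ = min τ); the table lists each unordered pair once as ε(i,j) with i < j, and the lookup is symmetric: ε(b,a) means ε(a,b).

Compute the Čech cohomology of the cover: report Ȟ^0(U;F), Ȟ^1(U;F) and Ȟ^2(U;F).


intersection data:
  A12={u} A14={w} A15={v} A16={r} A23={t} A34={p} A56={s}
C dims 6,7; δ0: rk 6, SNF 1^5·2
Ȟ^0 = (6 − 6) − 0 = 0, so Ȟ^0 ≅ 0
Ȟ^1 = (7 − 0) − 6 = 1 plus torsion [2], so Ȟ^1 ≅ Z ⊕ Z/2
Ȟ^2 = (0 − 0) − 0 = 0, so Ȟ^2 ≅ 0

Ȟ^0 ≅ 0; Ȟ^1 ≅ Z ⊕ Z/2; Ȟ^2 ≅ 0


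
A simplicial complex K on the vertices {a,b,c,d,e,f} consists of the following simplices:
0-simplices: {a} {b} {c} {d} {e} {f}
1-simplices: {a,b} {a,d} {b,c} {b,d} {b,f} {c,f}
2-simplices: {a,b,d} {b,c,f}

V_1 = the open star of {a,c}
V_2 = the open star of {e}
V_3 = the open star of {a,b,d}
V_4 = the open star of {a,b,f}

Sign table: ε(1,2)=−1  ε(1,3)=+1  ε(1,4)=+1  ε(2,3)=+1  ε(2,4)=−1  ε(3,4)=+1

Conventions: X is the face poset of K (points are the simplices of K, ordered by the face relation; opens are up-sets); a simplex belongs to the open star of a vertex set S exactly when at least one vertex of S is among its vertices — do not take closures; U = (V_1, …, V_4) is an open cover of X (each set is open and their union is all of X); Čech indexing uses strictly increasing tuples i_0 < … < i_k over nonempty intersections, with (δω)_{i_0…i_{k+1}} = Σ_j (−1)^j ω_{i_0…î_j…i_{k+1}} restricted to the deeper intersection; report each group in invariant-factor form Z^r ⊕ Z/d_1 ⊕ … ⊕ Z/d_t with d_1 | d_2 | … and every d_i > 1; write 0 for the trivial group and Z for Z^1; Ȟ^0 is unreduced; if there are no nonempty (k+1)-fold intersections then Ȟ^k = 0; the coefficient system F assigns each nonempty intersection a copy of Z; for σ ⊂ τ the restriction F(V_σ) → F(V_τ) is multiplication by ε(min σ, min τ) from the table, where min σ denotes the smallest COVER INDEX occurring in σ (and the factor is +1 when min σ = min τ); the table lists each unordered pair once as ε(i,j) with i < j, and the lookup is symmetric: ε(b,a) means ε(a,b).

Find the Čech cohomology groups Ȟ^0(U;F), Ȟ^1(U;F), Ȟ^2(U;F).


nonempty intersections:
  V1={{a},{c},{a,b},{a,d},{b,c},{c,f},{a,b,d},{b,c,f}} V2={{e}} V3={{a},{b},{d},{a,b},{a,d},{b,c},{b,d},{b,f},{a,b,d},{b,c,f}} V4={{a},{b},{f},{a,b},{a,d},{b,c},{b,d},{b,f},{c,f},{a,b,d},{b,c,f}}
  V13={{a},{a,b},{a,d},{b,c},{a,b,d},{b,c,f}} V14={{a},{a,b},{a,d},{b,c},{c,f},{a,b,d},{b,c,f}} V34={{a},{b},{a,b},{a,d},{b,c},{b,d},{b,f},{a,b,d},{b,c,f}}
  V134={{a},{a,b},{a,d},{b,c},{a,b,d},{b,c,f}}
C dims 4,3,1; δ0: rk 2, SNF 1^2; δ1: rk 1, SNF 1^1
Ȟ^0: (4−2)−0=2 ⇒ Z^2
Ȟ^1: (3−1)−2=0 ⇒ 0
Ȟ^2: (1−0)−1=0 ⇒ 0

Ȟ^0(U;F) ≅ Z^2, Ȟ^1(U;F) ≅ 0, Ȟ^2(U;F) ≅ 0


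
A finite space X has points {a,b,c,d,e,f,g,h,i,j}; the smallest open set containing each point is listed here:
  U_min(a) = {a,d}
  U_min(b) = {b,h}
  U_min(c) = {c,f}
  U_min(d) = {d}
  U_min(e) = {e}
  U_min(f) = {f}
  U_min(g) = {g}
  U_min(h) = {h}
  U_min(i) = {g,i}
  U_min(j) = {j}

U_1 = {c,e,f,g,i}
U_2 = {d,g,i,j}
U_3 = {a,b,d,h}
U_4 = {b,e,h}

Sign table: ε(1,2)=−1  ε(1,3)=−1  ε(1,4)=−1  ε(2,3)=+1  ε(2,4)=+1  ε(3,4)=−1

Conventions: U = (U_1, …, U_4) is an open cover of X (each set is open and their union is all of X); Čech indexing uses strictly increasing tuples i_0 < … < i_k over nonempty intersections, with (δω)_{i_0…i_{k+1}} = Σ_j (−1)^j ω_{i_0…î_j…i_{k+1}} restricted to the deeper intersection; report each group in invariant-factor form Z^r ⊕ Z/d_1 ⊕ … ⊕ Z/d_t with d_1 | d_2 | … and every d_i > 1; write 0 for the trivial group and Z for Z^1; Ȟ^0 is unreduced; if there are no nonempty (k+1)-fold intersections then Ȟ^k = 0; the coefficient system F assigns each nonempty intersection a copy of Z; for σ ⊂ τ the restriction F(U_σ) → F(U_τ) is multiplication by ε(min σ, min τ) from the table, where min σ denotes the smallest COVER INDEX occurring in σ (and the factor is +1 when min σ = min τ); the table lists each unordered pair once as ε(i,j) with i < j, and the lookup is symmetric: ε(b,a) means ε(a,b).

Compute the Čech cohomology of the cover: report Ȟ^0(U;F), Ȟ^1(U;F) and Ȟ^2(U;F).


Ȟ^0(U;F) ≅ 0; Ȟ^1(U;F) ≅ Z/2; Ȟ^2(U;F) ≅ 0

nerve of the cover:
  U12={g,i} U14={e} U23={d} U34={b,h}
C dims 4,4; δ0: rk 4, SNF 1^3·2
Ȟ^0 = (4 − 4) − 0 = 0, so Ȟ^0 ≅ 0
Ȟ^1 = (4 − 0) − 4 = 0 plus torsion [2], so Ȟ^1 ≅ Z/2
Ȟ^2 = (0 − 0) − 0 = 0, so Ȟ^2 ≅ 0


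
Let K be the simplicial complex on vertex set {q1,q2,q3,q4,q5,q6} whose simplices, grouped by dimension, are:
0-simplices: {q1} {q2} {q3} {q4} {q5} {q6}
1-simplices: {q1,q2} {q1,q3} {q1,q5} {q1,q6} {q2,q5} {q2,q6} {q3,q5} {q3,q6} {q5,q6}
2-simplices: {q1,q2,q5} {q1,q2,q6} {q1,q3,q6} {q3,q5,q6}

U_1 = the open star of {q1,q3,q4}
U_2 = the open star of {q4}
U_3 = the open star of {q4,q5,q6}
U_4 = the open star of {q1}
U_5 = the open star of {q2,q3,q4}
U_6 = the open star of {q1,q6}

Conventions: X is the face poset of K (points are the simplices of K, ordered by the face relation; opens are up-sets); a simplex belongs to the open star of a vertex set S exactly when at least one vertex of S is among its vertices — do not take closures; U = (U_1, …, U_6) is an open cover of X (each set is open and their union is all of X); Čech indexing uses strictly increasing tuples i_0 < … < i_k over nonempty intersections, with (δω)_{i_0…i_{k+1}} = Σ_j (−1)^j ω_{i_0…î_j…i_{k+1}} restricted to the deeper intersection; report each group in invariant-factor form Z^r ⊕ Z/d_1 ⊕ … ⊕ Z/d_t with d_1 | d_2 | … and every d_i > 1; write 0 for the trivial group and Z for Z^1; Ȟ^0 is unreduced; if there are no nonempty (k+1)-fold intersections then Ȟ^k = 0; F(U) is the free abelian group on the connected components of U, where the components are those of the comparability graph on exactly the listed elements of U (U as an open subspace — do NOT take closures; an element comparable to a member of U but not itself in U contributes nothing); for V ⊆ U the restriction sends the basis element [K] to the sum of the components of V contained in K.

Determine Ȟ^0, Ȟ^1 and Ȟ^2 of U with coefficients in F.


nonempty overlaps:
  U1={{q1},{q3},{q4},{q1,q2},{q1,q3},{q1,q5},{q1,q6},{q3,q5},{q3,q6},{q1,q2,q5},{q1,q2,q6},{q1,q3,q6},{q3,q5,q6}} U2={{q4}} U3={{q4},{q5},{q6},{q1,q5},{q1,q6},{q2,q5},{q2,q6},{q3,q5},{q3,q6},{q5,q6},{q1,q2,q5},{q1,q2,q6},{q1,q3,q6},{q3,q5,q6}} U4={{q1},{q1,q2},{q1,q3},{q1,q5},{q1,q6},{q1,q2,q5},{q1,q2,q6},{q1,q3,q6}} U5={{q2},{q3},{q4},{q1,q2},{q1,q3},{q2,q5},{q2,q6},{q3,q5},{q3,q6},{q1,q2,q5},{q1,q2,q6},{q1,q3,q6},{q3,q5,q6}} U6={{q1},{q6},{q1,q2},{q1,q3},{q1,q5},{q1,q6},{q2,q6},{q3,q6},{q5,q6},{q1,q2,q5},{q1,q2,q6},{q1,q3,q6},{q3,q5,q6}}
  U12={{q4}} U13={{q4},{q1,q5},{q1,q6},{q3,q5},{q3,q6},{q1,q2,q5},{q1,q2,q6},{q1,q3,q6},{q3,q5,q6}} U14={{q1},{q1,q2},{q1,q3},{q1,q5},{q1,q6},{q1,q2,q5},{q1,q2,q6},{q1,q3,q6}} U15={{q3},{q4},{q1,q2},{q1,q3},{q3,q5},{q3,q6},{q1,q2,q5},{q1,q2,q6},{q1,q3,q6},{q3,q5,q6}} U16={{q1},{q1,q2},{q1,q3},{q1,q5},{q1,q6},{q3,q6},{q1,q2,q5},{q1,q2,q6},{q1,q3,q6},{q3,q5,q6}} U23={{q4}} U25={{q4}} U34={{q1,q5},{q1,q6},{q1,q2,q5},{q1,q2,q6},{q1,q3,q6}} U35={{q4},{q2,q5},{q2,q6},{q3,q5},{q3,q6},{q1,q2,q5},{q1,q2,q6},{q1,q3,q6},{q3,q5,q6}} U36={{q6},{q1,q5},{q1,q6},{q2,q6},{q3,q6},{q5,q6},{q1,q2,q5},{q1,q2,q6},{q1,q3,q6},{q3,q5,q6}} U45={{q1,q2},{q1,q3},{q1,q2,q5},{q1,q2,q6},{q1,q3,q6}} U46={{q1},{q1,q2},{q1,q3},{q1,q5},{q1,q6},{q1,q2,q5},{q1,q2,q6},{q1,q3,q6}} U56={{q1,q2},{q1,q3},{q2,q6},{q3,q6},{q1,q2,q5},{q1,q2,q6},{q1,q3,q6},{q3,q5,q6}}
  U123={{q4}} U125={{q4}} U134={{q1,q5},{q1,q6},{q1,q2,q5},{q1,q2,q6},{q1,q3,q6}} U135={{q4},{q3,q5},{q3,q6},{q1,q2,q5},{q1,q2,q6},{q1,q3,q6},{q3,q5,q6}} U136={{q1,q5},{q1,q6},{q3,q6},{q1,q2,q5},{q1,q2,q6},{q1,q3,q6},{q3,q5,q6}} U145={{q1,q2},{q1,q3},{q1,q2,q5},{q1,q2,q6},{q1,q3,q6}} U146={{q1},{q1,q2},{q1,q3},{q1,q5},{q1,q6},{q1,q2,q5},{q1,q2,q6},{q1,q3,q6}} U156={{q1,q2},{q1,q3},{q3,q6},{q1,q2,q5},{q1,q2,q6},{q1,q3,q6},{q3,q5,q6}} U235={{q4}} U345={{q1,q2,q5},{q1,q2,q6},{q1,q3,q6}} U346={{q1,q5},{q1,q6},{q1,q2,q5},{q1,q2,q6},{q1,q3,q6}} U356={{q2,q6},{q3,q6},{q1,q2,q5},{q1,q2,q6},{q1,q3,q6},{q3,q5,q6}} U456={{q1,q2},{q1,q3},{q1,q2,q5},{q1,q2,q6},{q1,q3,q6}}
  U1235={{q4}} U1345={{q1,q2,q5},{q1,q2,q6},{q1,q3,q6}} U1346={{q1,q5},{q1,q6},{q1,q2,q5},{q1,q2,q6},{q1,q3,q6}} U1356={{q3,q6},{q1,q2,q5},{q1,q2,q6},{q1,q3,q6},{q3,q5,q6}} U1456={{q1,q2},{q1,q3},{q1,q2,q5},{q1,q2,q6},{q1,q3,q6}} U3456={{q1,q2,q5},{q1,q2,q6},{q1,q3,q6}}
  U13456={{q1,q2,q5},{q1,q2,q6},{q1,q3,q6}}
components per intersection:
  U1: {{q1},{q3},{q1,q2},{q1,q3},{q1,q5},{q1,q6},{q3,q5},{q3,q6},{q1,q2,q5},{q1,q2,q6},{q1,q3,q6},{q3,q5,q6}} {{q4}}
  U2: {{q4}}
  U3: {{q4}} {{q5},{q6},{q1,q5},{q1,q6},{q2,q5},{q2,q6},{q3,q5},{q3,q6},{q5,q6},{q1,q2,q5},{q1,q2,q6},{q1,q3,q6},{q3,q5,q6}}
  U4: {{q1},{q1,q2},{q1,q3},{q1,q5},{q1,q6},{q1,q2,q5},{q1,q2,q6},{q1,q3,q6}}
  U5: {{q2},{q1,q2},{q2,q5},{q2,q6},{q1,q2,q5},{q1,q2,q6}} {{q3},{q1,q3},{q3,q5},{q3,q6},{q1,q3,q6},{q3,q5,q6}} {{q4}}
  U6: {{q1},{q6},{q1,q2},{q1,q3},{q1,q5},{q1,q6},{q2,q6},{q3,q6},{q5,q6},{q1,q2,q5},{q1,q2,q6},{q1,q3,q6},{q3,q5,q6}}
  U12: {{q4}}
  U13: {{q4}} {{q1,q5},{q1,q2,q5}} {{q1,q6},{q3,q5},{q3,q6},{q1,q2,q6},{q1,q3,q6},{q3,q5,q6}}
  U14: {{q1},{q1,q2},{q1,q3},{q1,q5},{q1,q6},{q1,q2,q5},{q1,q2,q6},{q1,q3,q6}}
  U15: {{q3},{q1,q3},{q3,q5},{q3,q6},{q1,q3,q6},{q3,q5,q6}} {{q4}} {{q1,q2},{q1,q2,q5},{q1,q2,q6}}
  U16: {{q1},{q1,q2},{q1,q3},{q1,q5},{q1,q6},{q3,q6},{q1,q2,q5},{q1,q2,q6},{q1,q3,q6},{q3,q5,q6}}
  U23: {{q4}}
  U25: {{q4}}
  U34: {{q1,q5},{q1,q2,q5}} {{q1,q6},{q1,q2,q6},{q1,q3,q6}}
  U35: {{q4}} {{q2,q5},{q1,q2,q5}} {{q2,q6},{q1,q2,q6}} {{q3,q5},{q3,q6},{q1,q3,q6},{q3,q5,q6}}
  U36: {{q6},{q1,q6},{q2,q6},{q3,q6},{q5,q6},{q1,q2,q6},{q1,q3,q6},{q3,q5,q6}} {{q1,q5},{q1,q2,q5}}
  U45: {{q1,q2},{q1,q2,q5},{q1,q2,q6}} {{q1,q3},{q1,q3,q6}}
  U46: {{q1},{q1,q2},{q1,q3},{q1,q5},{q1,q6},{q1,q2,q5},{q1,q2,q6},{q1,q3,q6}}
  U56: {{q1,q2},{q2,q6},{q1,q2,q5},{q1,q2,q6}} {{q1,q3},{q3,q6},{q1,q3,q6},{q3,q5,q6}}
  U123: {{q4}}
  U125: {{q4}}
  U134: {{q1,q5},{q1,q2,q5}} {{q1,q6},{q1,q2,q6},{q1,q3,q6}}
  U135: {{q4}} {{q3,q5},{q3,q6},{q1,q3,q6},{q3,q5,q6}} {{q1,q2,q5}} {{q1,q2,q6}}
  U136: {{q1,q5},{q1,q2,q5}} {{q1,q6},{q3,q6},{q1,q2,q6},{q1,q3,q6},{q3,q5,q6}}
  U145: {{q1,q2},{q1,q2,q5},{q1,q2,q6}} {{q1,q3},{q1,q3,q6}}
  U146: {{q1},{q1,q2},{q1,q3},{q1,q5},{q1,q6},{q1,q2,q5},{q1,q2,q6},{q1,q3,q6}}
  U156: {{q1,q2},{q1,q2,q5},{q1,q2,q6}} {{q1,q3},{q3,q6},{q1,q3,q6},{q3,q5,q6}}
  U235: {{q4}}
  U345: {{q1,q2,q5}} {{q1,q2,q6}} {{q1,q3,q6}}
  U346: {{q1,q5},{q1,q2,q5}} {{q1,q6},{q1,q2,q6},{q1,q3,q6}}
  U356: {{q2,q6},{q1,q2,q6}} {{q3,q6},{q1,q3,q6},{q3,q5,q6}} {{q1,q2,q5}}
  U456: {{q1,q2},{q1,q2,q5},{q1,q2,q6}} {{q1,q3},{q1,q3,q6}}
  U1235: {{q4}}
  U1345: {{q1,q2,q5}} {{q1,q2,q6}} {{q1,q3,q6}}
  U1346: {{q1,q5},{q1,q2,q5}} {{q1,q6},{q1,q2,q6},{q1,q3,q6}}
  U1356: {{q3,q6},{q1,q3,q6},{q3,q5,q6}} {{q1,q2,q5}} {{q1,q2,q6}}
  U1456: {{q1,q2},{q1,q2,q5},{q1,q2,q6}} {{q1,q3},{q1,q3,q6}}
  U3456: {{q1,q2,q5}} {{q1,q2,q6}} {{q1,q3,q6}}
  U13456: {{q1,q2,q5}} {{q1,q2,q6}} {{q1,q3,q6}}
C dims 10,24,26,14; δ0: rk 8, SNF 1^8; δ1: rk 15, SNF 1^15; δ2: rk 11, SNF 1^11
degree 0: 10−8−0 = 2 → Ȟ^0 ≅ Z^2
degree 1: 24−15−8 = 1 → Ȟ^1 ≅ Z
degree 2: 26−11−15 = 0 → Ȟ^2 ≅ 0

Ȟ^0 ≅ Z^2,  Ȟ^1 ≅ Z,  Ȟ^2 ≅ 0


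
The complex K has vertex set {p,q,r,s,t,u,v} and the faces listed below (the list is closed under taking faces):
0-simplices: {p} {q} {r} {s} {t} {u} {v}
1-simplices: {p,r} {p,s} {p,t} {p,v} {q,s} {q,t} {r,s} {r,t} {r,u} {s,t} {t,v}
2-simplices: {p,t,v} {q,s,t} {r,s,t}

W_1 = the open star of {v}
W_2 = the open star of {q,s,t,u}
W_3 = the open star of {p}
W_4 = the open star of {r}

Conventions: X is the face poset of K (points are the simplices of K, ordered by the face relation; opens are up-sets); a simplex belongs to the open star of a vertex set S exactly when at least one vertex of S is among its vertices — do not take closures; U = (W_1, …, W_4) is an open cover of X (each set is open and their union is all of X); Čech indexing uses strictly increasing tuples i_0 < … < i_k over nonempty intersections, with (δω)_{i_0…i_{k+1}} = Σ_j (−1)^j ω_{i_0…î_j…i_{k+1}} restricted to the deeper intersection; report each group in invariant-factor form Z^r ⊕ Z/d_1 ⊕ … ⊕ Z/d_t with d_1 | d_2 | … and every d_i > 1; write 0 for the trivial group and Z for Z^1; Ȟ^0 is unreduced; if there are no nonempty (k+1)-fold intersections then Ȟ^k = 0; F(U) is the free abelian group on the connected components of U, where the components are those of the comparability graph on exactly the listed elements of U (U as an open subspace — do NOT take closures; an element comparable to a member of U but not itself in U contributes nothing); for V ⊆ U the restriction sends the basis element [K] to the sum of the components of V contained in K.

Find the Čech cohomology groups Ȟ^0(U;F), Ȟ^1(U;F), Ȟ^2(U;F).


intersection data:
  W1={{v},{p,v},{t,v},{p,t,v}} W2={{q},{s},{t},{u},{p,s},{p,t},{q,s},{q,t},{r,s},{r,t},{r,u},{s,t},{t,v},{p,t,v},{q,s,t},{r,s,t}} W3={{p},{p,r},{p,s},{p,t},{p,v},{p,t,v}} W4={{r},{p,r},{r,s},{r,t},{r,u},{r,s,t}}
  W12={{t,v},{p,t,v}} W13={{p,v},{p,t,v}} W23={{p,s},{p,t},{p,t,v}} W24={{r,s},{r,t},{r,u},{r,s,t}} W34={{p,r}}
  W123={{p,t,v}}
components per intersection:
  W1: {{v},{p,v},{t,v},{p,t,v}}
  W2: {{q},{s},{t},{p,s},{p,t},{q,s},{q,t},{r,s},{r,t},{s,t},{t,v},{p,t,v},{q,s,t},{r,s,t}} {{u},{r,u}}
  W3: {{p},{p,r},{p,s},{p,t},{p,v},{p,t,v}}
  W4: {{r},{p,r},{r,s},{r,t},{r,u},{r,s,t}}
  W12: {{t,v},{p,t,v}}
  W13: {{p,v},{p,t,v}}
  W23: {{p,s}} {{p,t},{p,t,v}}
  W24: {{r,s},{r,t},{r,s,t}} {{r,u}}
  W34: {{p,r}}
  W123: {{p,t,v}}
C dims 5,7,1; δ0: rk 4, SNF 1^4; δ1: rk 1, SNF 1^1
Ȟ^0 = (5 − 4) − 0 = 1, so Ȟ^0 ≅ Z
Ȟ^1 = (7 − 1) − 4 = 2, so Ȟ^1 ≅ Z^2
Ȟ^2 = (1 − 0) − 1 = 0, so Ȟ^2 ≅ 0

Ȟ^0(U;F) ≅ Z, Ȟ^1(U;F) ≅ Z^2 and Ȟ^2(U;F) ≅ 0


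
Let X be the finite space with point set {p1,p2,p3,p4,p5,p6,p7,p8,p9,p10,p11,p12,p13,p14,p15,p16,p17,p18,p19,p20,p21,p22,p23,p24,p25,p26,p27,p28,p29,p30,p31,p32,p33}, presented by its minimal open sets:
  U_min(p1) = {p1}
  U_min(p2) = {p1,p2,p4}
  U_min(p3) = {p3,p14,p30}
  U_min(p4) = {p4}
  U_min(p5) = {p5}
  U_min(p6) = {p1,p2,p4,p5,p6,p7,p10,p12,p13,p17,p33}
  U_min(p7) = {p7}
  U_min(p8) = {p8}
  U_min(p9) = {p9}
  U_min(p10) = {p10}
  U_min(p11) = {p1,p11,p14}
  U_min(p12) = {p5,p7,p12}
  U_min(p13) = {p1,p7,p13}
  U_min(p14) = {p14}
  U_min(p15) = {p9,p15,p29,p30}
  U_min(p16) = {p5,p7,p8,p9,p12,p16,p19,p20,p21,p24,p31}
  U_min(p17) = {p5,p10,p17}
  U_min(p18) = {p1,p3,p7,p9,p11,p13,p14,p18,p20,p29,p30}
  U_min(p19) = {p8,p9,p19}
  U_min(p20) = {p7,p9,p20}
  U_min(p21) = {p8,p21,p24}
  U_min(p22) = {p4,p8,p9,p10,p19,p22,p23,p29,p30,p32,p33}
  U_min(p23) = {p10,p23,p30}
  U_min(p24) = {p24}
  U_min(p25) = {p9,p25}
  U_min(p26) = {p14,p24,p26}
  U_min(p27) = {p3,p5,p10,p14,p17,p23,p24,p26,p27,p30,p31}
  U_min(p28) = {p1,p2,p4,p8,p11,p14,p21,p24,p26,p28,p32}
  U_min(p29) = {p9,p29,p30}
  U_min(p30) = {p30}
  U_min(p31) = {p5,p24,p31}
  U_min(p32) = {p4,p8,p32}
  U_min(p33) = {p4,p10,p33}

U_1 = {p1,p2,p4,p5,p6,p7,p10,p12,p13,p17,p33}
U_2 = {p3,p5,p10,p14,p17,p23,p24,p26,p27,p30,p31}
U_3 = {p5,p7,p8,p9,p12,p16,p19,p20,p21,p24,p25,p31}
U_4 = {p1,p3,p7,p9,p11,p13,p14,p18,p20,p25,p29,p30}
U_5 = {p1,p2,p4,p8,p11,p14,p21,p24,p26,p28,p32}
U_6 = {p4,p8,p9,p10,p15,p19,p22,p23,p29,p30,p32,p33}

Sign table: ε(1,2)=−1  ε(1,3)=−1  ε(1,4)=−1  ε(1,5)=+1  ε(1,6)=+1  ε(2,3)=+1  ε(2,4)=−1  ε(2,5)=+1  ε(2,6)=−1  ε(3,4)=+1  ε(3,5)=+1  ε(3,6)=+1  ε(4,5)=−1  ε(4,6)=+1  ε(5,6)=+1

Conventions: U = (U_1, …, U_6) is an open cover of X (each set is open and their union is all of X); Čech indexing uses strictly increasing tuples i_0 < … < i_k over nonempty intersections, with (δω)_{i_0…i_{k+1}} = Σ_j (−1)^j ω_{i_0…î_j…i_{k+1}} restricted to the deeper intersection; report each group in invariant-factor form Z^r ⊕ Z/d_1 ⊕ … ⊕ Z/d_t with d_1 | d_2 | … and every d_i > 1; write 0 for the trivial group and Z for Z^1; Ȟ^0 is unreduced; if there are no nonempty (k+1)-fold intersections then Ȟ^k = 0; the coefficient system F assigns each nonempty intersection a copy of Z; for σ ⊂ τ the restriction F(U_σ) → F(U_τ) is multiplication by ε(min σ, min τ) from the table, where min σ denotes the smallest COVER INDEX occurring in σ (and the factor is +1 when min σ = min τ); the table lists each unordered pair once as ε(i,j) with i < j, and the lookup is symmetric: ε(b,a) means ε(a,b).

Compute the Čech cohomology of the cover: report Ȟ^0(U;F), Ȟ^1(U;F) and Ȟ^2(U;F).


intersection data:
  U12={p5,p10,p17} U13={p5,p7,p12} U14={p1,p7,p13} U15={p1,p2,p4} U16={p4,p10,p33} U23={p5,p24,p31} U24={p3,p14,p30} U25={p14,p24,p26} U26={p10,p23,p30} U34={p7,p9,p20,p25} U35={p8,p21,p24} U36={p8,p9,p19} U45={p1,p11,p14} U46={p9,p29,p30} U56={p4,p8,p32}
  U123={p5} U126={p10} U134={p7} U145={p1} U156={p4} U235={p24} U245={p14} U246={p30} U346={p9} U356={p8}
C dims 6,15,10; δ0: rk 6, SNF 1^5·2; δ1: rk 9, SNF 1^9
Ȟ^0 = (6 − 6) − 0 = 0, so Ȟ^0 ≅ 0
Ȟ^1 = (15 − 9) − 6 = 0 plus torsion [2], so Ȟ^1 ≅ Z/2
Ȟ^2 = (10 − 0) − 9 = 1, so Ȟ^2 ≅ Z

Ȟ^0 = 0; Ȟ^1 = Z/2; Ȟ^2 = Z
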